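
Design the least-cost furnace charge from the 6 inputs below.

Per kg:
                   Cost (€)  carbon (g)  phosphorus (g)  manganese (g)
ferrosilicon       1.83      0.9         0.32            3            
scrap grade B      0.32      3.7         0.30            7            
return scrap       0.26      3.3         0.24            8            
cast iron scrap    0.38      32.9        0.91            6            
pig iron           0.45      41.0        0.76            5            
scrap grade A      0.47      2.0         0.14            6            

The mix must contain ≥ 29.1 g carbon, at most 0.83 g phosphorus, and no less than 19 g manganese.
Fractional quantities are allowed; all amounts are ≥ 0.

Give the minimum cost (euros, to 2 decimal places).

Let x1 = kg of ferrosilicon, x2 = kg of scrap grade B, x3 = kg of return scrap, x4 = kg of cast iron scrap, x5 = kg of pig iron, x6 = kg of scrap grade A.
min 1.83x1 + 0.32x2 + 0.26x3 + 0.38x4 + 0.45x5 + 0.47x6 subject to:
  0.9x1 + 3.7x2 + 3.3x3 + 32.9x4 + 41x5 + 2x6 ≥ 29.1   (carbon)
  0.32x1 + 0.3x2 + 0.24x3 + 0.91x4 + 0.76x5 + 0.14x6 ≤ 0.83   (phosphorus)
  3x1 + 7x2 + 8x3 + 6x4 + 5x5 + 6x6 ≥ 19   (manganese)
  x1, x2, x3, x4, x5, x6 ≥ 0.
The minimum-cost mix takes nothing from ferrosilicon, scrap grade B, cast iron scrap — only return scrap, pig iron, scrap grade A. There the carbon, phosphorus, manganese constraints are tight.
Optimal quantities: return scrap = 0.3327 kg, pig iron = 0.5735 kg, scrap grade A = 2.245 kg.
Total cost: 0.26·0.3327 + 0.45·0.5735 + 0.47·2.245 = 1.3997.

€1.40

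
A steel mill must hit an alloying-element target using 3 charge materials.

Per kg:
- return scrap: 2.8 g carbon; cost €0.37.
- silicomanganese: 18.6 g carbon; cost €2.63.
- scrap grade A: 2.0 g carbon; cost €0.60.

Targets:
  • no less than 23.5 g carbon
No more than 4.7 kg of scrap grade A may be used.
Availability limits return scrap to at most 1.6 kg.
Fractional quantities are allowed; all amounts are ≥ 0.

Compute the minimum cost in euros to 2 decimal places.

€3.28

This is a linear program. Let x1 = kg of return scrap, x2 = kg of silicomanganese, x3 = kg of scrap grade A.
Minimize 0.37x1 + 2.63x2 + 0.6x3 subject to:
  2.8x1 + 18.6x2 + 2x3 ≥ 23.5   (carbon)
  x3 ≤ 4.7
  x1 ≤ 1.6
  x1, x2, x3 ≥ 0.
The optimal basis is {return scrap, silicomanganese}; scrap grade A drops out. There the carbon and the return scrap cap constraints are tight.
That vertex is x1 = 1.6, x2 = 1.023.
Hence cost = 0.37·1.6 + 2.63·1.023 = €3.2825.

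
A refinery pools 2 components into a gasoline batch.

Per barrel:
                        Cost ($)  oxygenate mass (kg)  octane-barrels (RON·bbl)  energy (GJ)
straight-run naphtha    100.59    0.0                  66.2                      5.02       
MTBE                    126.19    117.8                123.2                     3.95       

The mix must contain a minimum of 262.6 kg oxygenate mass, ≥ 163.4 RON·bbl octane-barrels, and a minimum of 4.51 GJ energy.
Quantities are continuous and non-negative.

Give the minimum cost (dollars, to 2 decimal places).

Let x1 = barrels of straight-run naphtha, x2 = barrels of MTBE.
min 100.59x1 + 126.19x2 subject to:
  117.8x2 ≥ 262.6   (oxygenate mass)
  66.2x1 + 123.2x2 ≥ 163.4   (octane-barrels)
  5.02x1 + 3.95x2 ≥ 4.51   (energy)
  x1, x2 ≥ 0.
At the optimum only MTBE is positive (straight-run naphtha = 0). The oxygenate mass requirement is met with equality.
That vertex is x2 = 2.2292.
Objective = 126.19·2.2292 = 281.3027.

$281.30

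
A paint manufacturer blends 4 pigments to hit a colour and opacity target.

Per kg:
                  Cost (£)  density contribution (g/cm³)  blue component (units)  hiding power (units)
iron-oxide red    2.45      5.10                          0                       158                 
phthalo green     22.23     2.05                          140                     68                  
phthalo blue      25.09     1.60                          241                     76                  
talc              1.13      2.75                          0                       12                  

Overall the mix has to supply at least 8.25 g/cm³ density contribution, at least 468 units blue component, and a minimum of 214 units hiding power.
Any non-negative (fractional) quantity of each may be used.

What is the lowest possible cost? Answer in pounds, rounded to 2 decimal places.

Set it up as a linear program. Let x1 = kg of iron-oxide red, x2 = kg of phthalo green, x3 = kg of phthalo blue, x4 = kg of talc.
min 2.45x1 + 22.23x2 + 25.09x3 + 1.13x4 subject to:
  5.1x1 + 2.05x2 + 1.6x3 + 2.75x4 ≥ 8.25   (density contribution)
  140x2 + 241x3 ≥ 468   (blue component)
  158x1 + 68x2 + 76x3 + 12x4 ≥ 214   (hiding power)
  x1, x2, x3, x4 ≥ 0.
The minimum-cost mix takes nothing from phthalo green — only iron-oxide red, phthalo blue, talc. Binding constraints: density contribution, blue component, hiding power.
So iron-oxide red = 0.3239 kg, phthalo blue = 1.942 kg, talc = 1.269 kg.
Hence cost = 2.45·0.3239 + 25.09·1.942 + 1.13·1.269 = £50.9523.

£50.95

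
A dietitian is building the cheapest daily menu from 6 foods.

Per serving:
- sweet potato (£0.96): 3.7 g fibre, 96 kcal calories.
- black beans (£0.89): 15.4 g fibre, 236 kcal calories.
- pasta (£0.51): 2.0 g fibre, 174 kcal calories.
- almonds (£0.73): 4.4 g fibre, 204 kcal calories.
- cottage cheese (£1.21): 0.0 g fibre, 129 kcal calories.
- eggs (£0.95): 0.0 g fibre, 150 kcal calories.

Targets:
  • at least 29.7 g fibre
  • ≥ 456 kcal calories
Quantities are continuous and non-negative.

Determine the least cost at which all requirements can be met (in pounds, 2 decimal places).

Let x1 = servings of sweet potato, x2 = servings of black beans, x3 = servings of pasta, x4 = servings of almonds, x5 = servings of cottage cheese, x6 = servings of eggs.
Minimise 0.96x1 + 0.89x2 + 0.51x3 + 0.73x4 + 1.21x5 + 0.95x6 subject to:
  3.7x1 + 15.4x2 + 2x3 + 4.4x4 ≥ 29.7   (fibre)
  96x1 + 236x2 + 174x3 + 204x4 + 129x5 + 150x6 ≥ 456   (calories)
  x1, x2, x3, x4, x5, x6 ≥ 0.
The minimum-cost mix takes nothing from sweet potato, almonds, cottage cheese, eggs — only black beans, pasta. Binding constraints: fibre and calories.
That vertex is x2 = 1.928, x3 = 0.005979.
Cost = 0.89·1.928 + 0.51·0.005979 = 1.7190.

£1.72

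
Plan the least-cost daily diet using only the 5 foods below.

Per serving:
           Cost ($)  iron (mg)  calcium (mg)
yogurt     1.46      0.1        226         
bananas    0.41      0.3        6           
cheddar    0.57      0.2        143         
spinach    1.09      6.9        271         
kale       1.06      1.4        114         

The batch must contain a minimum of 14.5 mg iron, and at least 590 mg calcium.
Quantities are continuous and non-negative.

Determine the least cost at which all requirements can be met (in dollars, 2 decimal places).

$2.37

Let x1 = servings of yogurt, x2 = servings of bananas, x3 = servings of cheddar, x4 = servings of spinach, x5 = servings of kale.
Minimize 1.46x1 + 0.41x2 + 0.57x3 + 1.09x4 + 1.06x5 subject to:
  0.1x1 + 0.3x2 + 0.2x3 + 6.9x4 + 1.4x5 ≥ 14.5   (iron)
  226x1 + 6x2 + 143x3 + 271x4 + 114x5 ≥ 590   (calcium)
  x1, x2, x3, x4, x5 ≥ 0.
The cheapest feasible vertex uses only cheddar, spinach; yogurt, bananas, kale are not used. There the iron and calcium constraints are tight.
That vertex is x3 = 0.1517, x4 = 2.097.
Total cost: 0.57·0.1517 + 1.09·2.097 = 2.3722.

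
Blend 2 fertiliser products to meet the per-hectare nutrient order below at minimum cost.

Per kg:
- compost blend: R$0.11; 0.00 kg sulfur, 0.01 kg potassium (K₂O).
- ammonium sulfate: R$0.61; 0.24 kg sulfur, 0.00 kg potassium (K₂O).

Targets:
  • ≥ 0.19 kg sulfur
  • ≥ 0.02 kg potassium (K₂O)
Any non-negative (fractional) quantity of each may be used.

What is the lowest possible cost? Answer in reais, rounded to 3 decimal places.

Let x1 = kg of compost blend, x2 = kg of ammonium sulfate.
Minimize 0.11x1 + 0.61x2 with:
  0.24x2 ≥ 0.19   (sulfur)
  0.01x1 ≥ 0.02   (potassium (K₂O))
  x1, x2 ≥ 0.
Both inputs are positive at the optimum. There the sulfur and potassium (K₂O) constraints are tight.
That vertex is x1 = 2, x2 = 0.7917.
Hence cost = 0.11·2 + 0.61·0.7917 = R$0.70294.

R$0.703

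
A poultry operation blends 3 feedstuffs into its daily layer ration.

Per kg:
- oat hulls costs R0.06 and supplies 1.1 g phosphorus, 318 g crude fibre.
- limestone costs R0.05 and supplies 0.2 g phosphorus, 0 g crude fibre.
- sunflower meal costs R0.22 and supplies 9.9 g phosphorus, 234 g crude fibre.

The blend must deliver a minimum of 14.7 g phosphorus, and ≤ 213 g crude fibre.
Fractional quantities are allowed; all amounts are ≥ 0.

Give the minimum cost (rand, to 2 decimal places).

R1.62

Let x1 = kg of oat hulls, x2 = kg of limestone, x3 = kg of sunflower meal.
Minimize 0.06x1 + 0.05x2 + 0.22x3 subject to:
  1.1x1 + 0.2x2 + 9.9x3 ≥ 14.7   (phosphorus)
  318x1 + 234x3 ≤ 213   (crude fibre)
  x1, x2, x3 ≥ 0.
The cheapest feasible vertex uses only limestone, sunflower meal; oat hulls is not used. There the phosphorus and crude fibre constraints are tight.
That vertex is x2 = 28.44, x3 = 0.9103.
Hence cost = 0.05·28.44 + 0.22·0.9103 = R1.6223.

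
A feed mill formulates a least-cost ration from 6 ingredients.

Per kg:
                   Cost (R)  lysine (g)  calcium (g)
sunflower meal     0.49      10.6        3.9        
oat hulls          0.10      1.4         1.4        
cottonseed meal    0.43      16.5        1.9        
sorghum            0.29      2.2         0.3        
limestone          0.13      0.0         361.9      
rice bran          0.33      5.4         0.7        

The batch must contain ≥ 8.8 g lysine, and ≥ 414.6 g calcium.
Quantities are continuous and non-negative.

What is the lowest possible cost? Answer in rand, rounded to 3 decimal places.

R0.378

Let x1 = kg of sunflower meal, x2 = kg of oat hulls, x3 = kg of cottonseed meal, x4 = kg of sorghum, x5 = kg of limestone, x6 = kg of rice bran.
Minimize 0.49x1 + 0.1x2 + 0.43x3 + 0.29x4 + 0.13x5 + 0.33x6 s.t.:
  10.6x1 + 1.4x2 + 16.5x3 + 2.2x4 + 5.4x6 ≥ 8.8   (lysine)
  3.9x1 + 1.4x2 + 1.9x3 + 0.3x4 + 361.9x5 + 0.7x6 ≥ 414.6   (calcium)
  x1, x2, x3, x4, x5, x6 ≥ 0.
The cheapest feasible vertex uses only cottonseed meal, limestone; sunflower meal, oat hulls, sorghum, rice bran are not used. The lysine and calcium requirements are met with equality.
So cottonseed meal = 0.5333 kg, limestone = 1.143 kg.
Total cost: 0.43·0.5333 + 0.13·1.143 = 0.37791.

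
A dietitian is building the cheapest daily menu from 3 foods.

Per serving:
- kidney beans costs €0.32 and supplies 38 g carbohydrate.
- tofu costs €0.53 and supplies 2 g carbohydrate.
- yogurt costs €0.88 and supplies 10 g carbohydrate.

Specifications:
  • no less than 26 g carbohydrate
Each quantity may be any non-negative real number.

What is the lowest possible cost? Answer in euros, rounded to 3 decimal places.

Set it up as a linear program. Let x1 = servings of kidney beans, x2 = servings of tofu, x3 = servings of yogurt.
Minimize 0.32x1 + 0.53x2 + 0.88x3 with:
  38x1 + 2x2 + 10x3 ≥ 26   (carbohydrate)
  x1, x2, x3 ≥ 0.
The cheapest feasible vertex uses only kidney beans; tofu, yogurt are not used. Binding constraint: carbohydrate.
Solving gives x1 = 0.6842.
Total cost: 0.32·0.6842 = 0.21894.

€0.219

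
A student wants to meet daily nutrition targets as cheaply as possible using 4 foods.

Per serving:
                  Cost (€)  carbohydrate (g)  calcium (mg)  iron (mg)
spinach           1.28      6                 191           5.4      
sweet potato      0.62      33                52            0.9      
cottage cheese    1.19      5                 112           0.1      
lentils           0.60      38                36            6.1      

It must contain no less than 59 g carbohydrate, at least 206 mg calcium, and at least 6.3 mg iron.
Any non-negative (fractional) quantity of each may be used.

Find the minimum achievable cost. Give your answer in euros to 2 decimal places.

Set it up as a linear program. Let x1 = servings of spinach, x2 = servings of sweet potato, x3 = servings of cottage cheese, x4 = servings of lentils.
Minimise 1.28x1 + 0.62x2 + 1.19x3 + 0.6x4 with:
  6x1 + 33x2 + 5x3 + 38x4 ≥ 59   (carbohydrate)
  191x1 + 52x2 + 112x3 + 36x4 ≥ 206   (calcium)
  5.4x1 + 0.9x2 + 0.1x3 + 6.1x4 ≥ 6.3   (iron)
  x1, x2, x3, x4 ≥ 0.
The cheapest feasible vertex uses only spinach, sweet potato, lentils; cottage cheese is not used. There the carbohydrate, calcium, iron constraints are tight.
Optimal quantities: spinach = 0.65532 servings, sweet potato = 1.3823 servings, lentils = 0.24872 servings.
Cost = 1.28·0.65532 + 0.62·1.3823 + 0.6·0.24872 = 1.8451.

€1.85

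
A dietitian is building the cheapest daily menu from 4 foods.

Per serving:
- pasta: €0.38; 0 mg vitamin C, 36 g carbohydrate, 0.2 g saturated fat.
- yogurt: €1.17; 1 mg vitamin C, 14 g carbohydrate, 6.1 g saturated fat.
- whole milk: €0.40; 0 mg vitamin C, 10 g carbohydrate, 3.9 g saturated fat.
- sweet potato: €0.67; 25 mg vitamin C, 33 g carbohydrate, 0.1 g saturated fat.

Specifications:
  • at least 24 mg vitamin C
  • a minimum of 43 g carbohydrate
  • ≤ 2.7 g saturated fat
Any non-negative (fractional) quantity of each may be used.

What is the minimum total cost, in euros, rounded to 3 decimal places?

€0.763

Let x1 = servings of pasta, x2 = servings of yogurt, x3 = servings of whole milk, x4 = servings of sweet potato.
Minimize 0.38x1 + 1.17x2 + 0.4x3 + 0.67x4 s.t.:
  1x2 + 25x4 ≥ 24   (vitamin C)
  36x1 + 14x2 + 10x3 + 33x4 ≥ 43   (carbohydrate)
  0.2x1 + 6.1x2 + 3.9x3 + 0.1x4 ≤ 2.7   (saturated fat)
  x1, x2, x3, x4 ≥ 0.
The optimal basis is {pasta, sweet potato}; yogurt, whole milk drop out. Binding constraints: vitamin C and carbohydrate.
So pasta = 0.3144 servings, sweet potato = 0.96 servings.
Objective = 0.38·0.3144 + 0.67·0.96 = 0.76267.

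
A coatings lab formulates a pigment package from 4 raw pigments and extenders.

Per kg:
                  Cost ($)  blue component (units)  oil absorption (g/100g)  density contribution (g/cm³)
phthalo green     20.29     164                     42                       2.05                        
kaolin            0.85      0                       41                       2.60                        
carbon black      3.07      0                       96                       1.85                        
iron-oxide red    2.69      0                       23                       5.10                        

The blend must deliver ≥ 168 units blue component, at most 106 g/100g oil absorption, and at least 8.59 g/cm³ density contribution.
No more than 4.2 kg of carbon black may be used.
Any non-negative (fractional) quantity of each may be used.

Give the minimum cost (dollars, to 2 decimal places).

Let x1 = kg of phthalo green, x2 = kg of kaolin, x3 = kg of carbon black, x4 = kg of iron-oxide red.
min 20.29x1 + 0.85x2 + 3.07x3 + 2.69x4 subject to:
  164x1 ≥ 168   (blue component)
  42x1 + 41x2 + 96x3 + 23x4 ≤ 106   (oil absorption)
  2.05x1 + 2.6x2 + 1.85x3 + 5.1x4 ≥ 8.59   (density contribution)
  x3 ≤ 4.2
  x1, x2, x3, x4 ≥ 0.
The cheapest feasible vertex uses only phthalo green, kaolin, iron-oxide red; carbon black is not used. There the blue component, oil absorption, density contribution constraints are tight.
So phthalo green = 1.0244 kg, kaolin = 1.1514 kg, iron-oxide red = 0.68556 kg.
Objective = 20.29·1.0244 + 0.85·1.1514 + 2.69·0.68556 = 23.6079.

$23.61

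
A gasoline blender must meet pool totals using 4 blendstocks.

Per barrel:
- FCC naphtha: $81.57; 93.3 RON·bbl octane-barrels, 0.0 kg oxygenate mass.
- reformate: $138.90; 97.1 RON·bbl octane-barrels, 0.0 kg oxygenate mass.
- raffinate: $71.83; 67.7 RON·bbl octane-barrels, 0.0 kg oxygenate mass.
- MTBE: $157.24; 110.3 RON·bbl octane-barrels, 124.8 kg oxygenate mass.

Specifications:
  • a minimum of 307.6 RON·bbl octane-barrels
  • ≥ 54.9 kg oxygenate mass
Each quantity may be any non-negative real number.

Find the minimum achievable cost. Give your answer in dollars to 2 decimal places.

Set it up as a linear program. Let x1 = barrels of FCC naphtha, x2 = barrels of reformate, x3 = barrels of raffinate, x4 = barrels of MTBE.
min 81.57x1 + 138.9x2 + 71.83x3 + 157.24x4 subject to:
  93.3x1 + 97.1x2 + 67.7x3 + 110.3x4 ≥ 307.6   (octane-barrels)
  124.8x4 ≥ 54.9   (oxygenate mass)
  x1, x2, x3, x4 ≥ 0.
The optimal basis is {FCC naphtha, MTBE}; reformate, raffinate drop out. The octane-barrels and oxygenate mass requirements are met with equality.
Solving gives x1 = 2.77683, x4 = 0.439904.
Cost = 81.57·2.77683 + 157.24·0.439904 = 295.6765.

$295.68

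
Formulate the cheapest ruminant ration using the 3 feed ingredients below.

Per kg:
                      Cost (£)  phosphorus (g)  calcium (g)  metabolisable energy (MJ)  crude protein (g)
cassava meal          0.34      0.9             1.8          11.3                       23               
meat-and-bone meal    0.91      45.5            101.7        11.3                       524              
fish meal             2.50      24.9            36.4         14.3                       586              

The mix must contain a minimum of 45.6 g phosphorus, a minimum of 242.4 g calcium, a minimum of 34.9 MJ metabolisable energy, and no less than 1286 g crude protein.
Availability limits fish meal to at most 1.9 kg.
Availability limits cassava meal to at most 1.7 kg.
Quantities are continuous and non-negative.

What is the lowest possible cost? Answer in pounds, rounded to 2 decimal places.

Let x1 = kg of cassava meal, x2 = kg of meat-and-bone meal, x3 = kg of fish meal.
Minimise 0.34x1 + 0.91x2 + 2.5x3 subject to:
  0.9x1 + 45.5x2 + 24.9x3 ≥ 45.6   (phosphorus)
  1.8x1 + 101.7x2 + 36.4x3 ≥ 242.4   (calcium)
  11.3x1 + 11.3x2 + 14.3x3 ≥ 34.9   (metabolisable energy)
  23x1 + 524x2 + 586x3 ≥ 1286   (crude protein)
  x3 ≤ 1.9
  x1 ≤ 1.7
  x1, x2, x3 ≥ 0.
At the optimum only cassava meal, meat-and-bone meal are positive (fish meal = 0). There the metabolisable energy and crude protein constraints are tight.
Optimal quantities: cassava meal = 0.6634 kg, meat-and-bone meal = 2.425 kg.
Cost = 0.34·0.6634 + 0.91·2.425 = 2.4323.

£2.43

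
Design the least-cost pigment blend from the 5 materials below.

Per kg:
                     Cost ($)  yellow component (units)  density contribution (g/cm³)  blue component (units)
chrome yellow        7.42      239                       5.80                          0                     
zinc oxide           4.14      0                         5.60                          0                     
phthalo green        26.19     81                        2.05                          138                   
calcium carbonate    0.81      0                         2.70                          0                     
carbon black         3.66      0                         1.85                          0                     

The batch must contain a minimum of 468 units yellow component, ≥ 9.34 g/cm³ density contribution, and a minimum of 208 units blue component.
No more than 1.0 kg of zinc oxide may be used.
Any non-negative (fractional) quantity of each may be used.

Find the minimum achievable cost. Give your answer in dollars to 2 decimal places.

Treat it as an LP. Let x1 = kg of chrome yellow, x2 = kg of zinc oxide, x3 = kg of phthalo green, x4 = kg of calcium carbonate, x5 = kg of carbon black.
Minimise 7.42x1 + 4.14x2 + 26.19x3 + 0.81x4 + 3.66x5 s.t.:
  239x1 + 81x3 ≥ 468   (yellow component)
  5.8x1 + 5.6x2 + 2.05x3 + 2.7x4 + 1.85x5 ≥ 9.34   (density contribution)
  138x3 ≥ 208   (blue component)
  x2 ≤ 1
  x1, x2, x3, x4, x5 ≥ 0.
The optimal basis is {chrome yellow, phthalo green}; zinc oxide, calcium carbonate, carbon black drop out. Binding constraints: yellow component and blue component.
Optimal quantities: chrome yellow = 1.447 kg, phthalo green = 1.507 kg.
Total cost: 7.42·1.447 + 26.19·1.507 = 50.2051.

$50.21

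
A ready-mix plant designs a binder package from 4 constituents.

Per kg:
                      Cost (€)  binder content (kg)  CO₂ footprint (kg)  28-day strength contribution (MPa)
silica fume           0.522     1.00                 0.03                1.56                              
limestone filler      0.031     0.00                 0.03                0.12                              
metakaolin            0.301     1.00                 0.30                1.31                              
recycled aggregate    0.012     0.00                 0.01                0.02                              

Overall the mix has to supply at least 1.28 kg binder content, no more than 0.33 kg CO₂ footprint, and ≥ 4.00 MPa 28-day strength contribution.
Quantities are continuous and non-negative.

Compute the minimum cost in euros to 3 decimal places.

Let x1 = kg of silica fume, x2 = kg of limestone filler, x3 = kg of metakaolin, x4 = kg of recycled aggregate.
min 0.522x1 + 0.031x2 + 0.301x3 + 0.012x4 with:
  1x1 + 1x3 ≥ 1.28   (binder content)
  0.03x1 + 0.03x2 + 0.3x3 + 0.01x4 ≤ 0.33   (CO₂ footprint)
  1.56x1 + 0.12x2 + 1.31x3 + 0.02x4 ≥ 4   (28-day strength contribution)
  x1, x2, x3, x4 ≥ 0.
The optimal basis is {silica fume, metakaolin}; limestone filler, recycled aggregate drop out. Binding constraints: CO₂ footprint and 28-day strength contribution.
Optimal quantities: silica fume = 1.791 kg, metakaolin = 0.9209 kg.
Total cost: 0.522·1.791 + 0.301·0.9209 = 1.21209.

€1.212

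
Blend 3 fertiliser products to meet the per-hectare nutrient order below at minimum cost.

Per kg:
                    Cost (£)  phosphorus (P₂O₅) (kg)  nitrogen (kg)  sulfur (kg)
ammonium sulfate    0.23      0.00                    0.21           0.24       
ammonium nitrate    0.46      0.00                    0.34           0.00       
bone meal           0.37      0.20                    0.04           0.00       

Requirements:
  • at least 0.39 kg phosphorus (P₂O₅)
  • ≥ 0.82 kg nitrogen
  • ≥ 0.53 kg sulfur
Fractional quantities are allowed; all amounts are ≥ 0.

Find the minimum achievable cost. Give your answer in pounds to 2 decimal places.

£1.53

Let x1 = kg of ammonium sulfate, x2 = kg of ammonium nitrate, x3 = kg of bone meal.
Minimise 0.23x1 + 0.46x2 + 0.37x3 subject to:
  0.2x3 ≥ 0.39   (phosphorus (P₂O₅))
  0.21x1 + 0.34x2 + 0.04x3 ≥ 0.82   (nitrogen)
  0.24x1 ≥ 0.53   (sulfur)
  x1, x2, x3 ≥ 0.
The cheapest feasible vertex uses only ammonium sulfate, bone meal; ammonium nitrate is not used. Binding constraints: phosphorus (P₂O₅) and nitrogen.
So ammonium sulfate = 3.533 kg, bone meal = 1.95 kg.
Total cost: 0.23·3.533 + 0.37·1.95 = 1.5341.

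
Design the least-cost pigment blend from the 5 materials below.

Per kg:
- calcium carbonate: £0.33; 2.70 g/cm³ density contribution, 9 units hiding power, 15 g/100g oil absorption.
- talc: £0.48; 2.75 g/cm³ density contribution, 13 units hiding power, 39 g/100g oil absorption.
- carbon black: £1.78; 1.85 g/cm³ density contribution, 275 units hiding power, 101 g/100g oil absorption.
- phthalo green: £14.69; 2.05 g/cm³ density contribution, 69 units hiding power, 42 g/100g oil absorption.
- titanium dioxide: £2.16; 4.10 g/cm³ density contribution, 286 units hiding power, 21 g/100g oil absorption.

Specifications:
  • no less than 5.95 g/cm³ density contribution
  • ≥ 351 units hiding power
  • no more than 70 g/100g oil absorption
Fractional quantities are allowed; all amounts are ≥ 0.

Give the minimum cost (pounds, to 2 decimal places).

Let x1 = kg of calcium carbonate, x2 = kg of talc, x3 = kg of carbon black, x4 = kg of phthalo green, x5 = kg of titanium dioxide.
Minimise 0.33x1 + 0.48x2 + 1.78x3 + 14.69x4 + 2.16x5 s.t.:
  2.7x1 + 2.75x2 + 1.85x3 + 2.05x4 + 4.1x5 ≥ 5.95   (density contribution)
  9x1 + 13x2 + 275x3 + 69x4 + 286x5 ≥ 351   (hiding power)
  15x1 + 39x2 + 101x3 + 42x4 + 21x5 ≤ 70   (oil absorption)
  x1, x2, x3, x4, x5 ≥ 0.
The optimal basis is {calcium carbonate, carbon black, titanium dioxide}; talc, phthalo green drop out. The density contribution, hiding power, oil absorption requirements are met with equality.
So calcium carbonate = 0.7013 kg, carbon black = 0.4229 kg, titanium dioxide = 0.7986 kg.
Objective = 0.33·0.7013 + 1.78·0.4229 + 2.16·0.7986 = 2.7092.

£2.71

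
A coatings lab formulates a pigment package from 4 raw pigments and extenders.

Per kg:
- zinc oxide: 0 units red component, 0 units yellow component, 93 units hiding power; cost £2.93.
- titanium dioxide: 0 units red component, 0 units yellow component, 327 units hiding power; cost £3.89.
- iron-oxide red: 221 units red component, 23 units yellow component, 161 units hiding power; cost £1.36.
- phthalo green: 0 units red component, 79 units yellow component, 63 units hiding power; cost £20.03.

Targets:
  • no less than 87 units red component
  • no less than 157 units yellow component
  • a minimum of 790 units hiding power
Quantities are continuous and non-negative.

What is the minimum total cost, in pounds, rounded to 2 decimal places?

Let x1 = kg of zinc oxide, x2 = kg of titanium dioxide, x3 = kg of iron-oxide red, x4 = kg of phthalo green.
min 2.93x1 + 3.89x2 + 1.36x3 + 20.03x4 subject to:
  221x3 ≥ 87   (red component)
  23x3 + 79x4 ≥ 157   (yellow component)
  93x1 + 327x2 + 161x3 + 63x4 ≥ 790   (hiding power)
  x1, x2, x3, x4 ≥ 0.
At the optimum only iron-oxide red is positive (zinc oxide, titanium dioxide, phthalo green = 0). Binding constraint: yellow component.
Optimal quantities: iron-oxide red = 6.826 kg.
Objective = 1.36·6.826 = 9.2834.

£9.28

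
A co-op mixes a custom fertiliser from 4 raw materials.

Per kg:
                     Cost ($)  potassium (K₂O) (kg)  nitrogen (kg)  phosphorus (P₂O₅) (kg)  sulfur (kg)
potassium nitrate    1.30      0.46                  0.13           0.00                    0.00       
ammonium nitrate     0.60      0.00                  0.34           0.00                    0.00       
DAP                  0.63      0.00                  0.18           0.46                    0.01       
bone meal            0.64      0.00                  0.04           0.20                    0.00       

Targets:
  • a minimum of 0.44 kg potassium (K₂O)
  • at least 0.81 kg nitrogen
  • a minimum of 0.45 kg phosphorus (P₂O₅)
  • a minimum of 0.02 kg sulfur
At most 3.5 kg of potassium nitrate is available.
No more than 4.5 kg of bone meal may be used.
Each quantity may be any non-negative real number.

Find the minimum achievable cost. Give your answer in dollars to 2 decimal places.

Treat it as an LP. Let x1 = kg of potassium nitrate, x2 = kg of ammonium nitrate, x3 = kg of DAP, x4 = kg of bone meal.
Minimise 1.3x1 + 0.6x2 + 0.63x3 + 0.64x4 with:
  0.46x1 ≥ 0.44   (potassium (K₂O))
  0.13x1 + 0.34x2 + 0.18x3 + 0.04x4 ≥ 0.81   (nitrogen)
  0.46x3 + 0.2x4 ≥ 0.45   (phosphorus (P₂O₅))
  0.01x3 ≥ 0.02   (sulfur)
  x1 ≤ 3.5
  x4 ≤ 4.5
  x1, x2, x3, x4 ≥ 0.
The minimum-cost mix takes nothing from bone meal — only potassium nitrate, ammonium nitrate, DAP. Binding constraints: potassium (K₂O), nitrogen, sulfur.
So potassium nitrate = 0.9565 kg, ammonium nitrate = 0.9578 kg, DAP = 2 kg.
Total cost: 1.3·0.9565 + 0.6·0.9578 + 0.63·2 = 3.0781.

$3.08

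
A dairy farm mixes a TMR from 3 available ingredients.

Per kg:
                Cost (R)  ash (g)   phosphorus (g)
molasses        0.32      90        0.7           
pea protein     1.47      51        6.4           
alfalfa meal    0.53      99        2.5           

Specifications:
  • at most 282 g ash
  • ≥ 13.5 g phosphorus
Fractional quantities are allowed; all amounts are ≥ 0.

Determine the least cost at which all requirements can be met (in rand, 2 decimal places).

Set it up as a linear program. Let x1 = kg of molasses, x2 = kg of pea protein, x3 = kg of alfalfa meal.
Minimise 0.32x1 + 1.47x2 + 0.53x3 with:
  90x1 + 51x2 + 99x3 ≤ 282   (ash)
  0.7x1 + 6.4x2 + 2.5x3 ≥ 13.5   (phosphorus)
  x1, x2, x3 ≥ 0.
The minimum-cost mix takes nothing from molasses — only pea protein, alfalfa meal. There the ash and phosphorus constraints are tight.
So pea protein = 1.248 kg, alfalfa meal = 2.206 kg.
Objective = 1.47·1.248 + 0.53·2.206 = 3.0037.

R3.00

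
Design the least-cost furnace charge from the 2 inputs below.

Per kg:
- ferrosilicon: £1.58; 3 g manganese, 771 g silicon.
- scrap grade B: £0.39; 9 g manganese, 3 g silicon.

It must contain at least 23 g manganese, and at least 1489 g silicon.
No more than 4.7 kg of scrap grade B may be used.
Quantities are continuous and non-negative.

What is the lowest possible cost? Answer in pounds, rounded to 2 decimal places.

Treat it as an LP. Let x1 = kg of ferrosilicon, x2 = kg of scrap grade B.
Minimise 1.58x1 + 0.39x2 with:
  3x1 + 9x2 ≥ 23   (manganese)
  771x1 + 3x2 ≥ 1489   (silicon)
  x2 ≤ 4.7
  x1, x2 ≥ 0.
Both inputs are positive at the optimum. There the manganese and silicon constraints are tight.
So ferrosilicon = 1.924 kg, scrap grade B = 1.914 kg.
Hence cost = 1.58·1.924 + 0.39·1.914 = £3.7864.

£3.79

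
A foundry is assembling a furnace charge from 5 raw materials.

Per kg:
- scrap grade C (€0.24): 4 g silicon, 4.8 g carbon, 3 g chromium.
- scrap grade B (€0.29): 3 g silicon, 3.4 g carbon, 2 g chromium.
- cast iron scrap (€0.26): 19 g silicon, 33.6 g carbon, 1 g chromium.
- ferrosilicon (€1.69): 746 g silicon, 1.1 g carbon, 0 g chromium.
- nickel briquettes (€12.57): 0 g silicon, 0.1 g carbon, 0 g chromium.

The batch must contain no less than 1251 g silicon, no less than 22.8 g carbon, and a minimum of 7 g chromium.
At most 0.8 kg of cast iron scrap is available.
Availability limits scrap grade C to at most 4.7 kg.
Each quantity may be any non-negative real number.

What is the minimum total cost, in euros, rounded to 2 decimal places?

Set it up as a linear program. Let x1 = kg of scrap grade C, x2 = kg of scrap grade B, x3 = kg of cast iron scrap, x4 = kg of ferrosilicon, x5 = kg of nickel briquettes.
min 0.24x1 + 0.29x2 + 0.26x3 + 1.69x4 + 12.57x5 subject to:
  4x1 + 3x2 + 19x3 + 746x4 ≥ 1251   (silicon)
  4.8x1 + 3.4x2 + 33.6x3 + 1.1x4 + 0.1x5 ≥ 22.8   (carbon)
  3x1 + 2x2 + 1x3 ≥ 7   (chromium)
  x3 ≤ 0.8
  x1 ≤ 4.7
  x1, x2, x3, x4, x5 ≥ 0.
The optimal basis is {scrap grade C, cast iron scrap, ferrosilicon}; scrap grade B, nickel briquettes drop out. There the silicon, carbon, chromium constraints are tight.
Optimal quantities: scrap grade C = 2.231 kg, cast iron scrap = 0.3055 kg, ferrosilicon = 1.657 kg.
Cost = 0.24·2.231 + 0.26·0.3055 + 1.69·1.657 = 3.4152.

€3.42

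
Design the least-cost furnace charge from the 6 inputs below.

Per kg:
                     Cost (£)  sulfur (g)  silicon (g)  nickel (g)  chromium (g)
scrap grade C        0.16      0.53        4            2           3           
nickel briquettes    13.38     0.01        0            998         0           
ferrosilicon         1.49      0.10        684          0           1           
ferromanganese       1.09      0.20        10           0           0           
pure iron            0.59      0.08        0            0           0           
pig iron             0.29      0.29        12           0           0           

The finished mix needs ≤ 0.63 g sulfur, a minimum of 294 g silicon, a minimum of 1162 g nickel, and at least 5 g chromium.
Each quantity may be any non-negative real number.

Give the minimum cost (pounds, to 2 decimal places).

This is a linear program. Let x1 = kg of scrap grade C, x2 = kg of nickel briquettes, x3 = kg of ferrosilicon, x4 = kg of ferromanganese, x5 = kg of pure iron, x6 = kg of pig iron.
Minimise 0.16x1 + 13.38x2 + 1.49x3 + 1.09x4 + 0.59x5 + 0.29x6 subject to:
  0.53x1 + 0.01x2 + 0.1x3 + 0.2x4 + 0.08x5 + 0.29x6 ≤ 0.63   (sulfur)
  4x1 + 684x3 + 10x4 + 12x6 ≥ 294   (silicon)
  2x1 + 998x2 ≥ 1162   (nickel)
  3x1 + 1x3 ≥ 5   (chromium)
  x1, x2, x3, x4, x5, x6 ≥ 0.
The minimum-cost mix takes nothing from ferromanganese, pure iron, pig iron — only scrap grade C, nickel briquettes, ferrosilicon. There the sulfur, nickel, chromium constraints are tight.
Optimal quantities: scrap grade C = 0.51464 kg, nickel briquettes = 1.1633 kg, ferrosilicon = 3.4561 kg.
Cost = 0.16·0.51464 + 13.38·1.1633 + 1.49·3.4561 = 20.7969.

£20.80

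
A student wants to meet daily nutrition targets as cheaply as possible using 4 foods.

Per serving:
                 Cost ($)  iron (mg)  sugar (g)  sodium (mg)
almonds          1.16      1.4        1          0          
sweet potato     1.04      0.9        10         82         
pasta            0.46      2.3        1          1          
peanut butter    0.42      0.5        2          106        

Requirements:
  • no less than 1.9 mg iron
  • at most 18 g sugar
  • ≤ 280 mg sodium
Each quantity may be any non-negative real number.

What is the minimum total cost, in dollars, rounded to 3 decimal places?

$0.380

Let x1 = servings of almonds, x2 = servings of sweet potato, x3 = servings of pasta, x4 = servings of peanut butter.
Minimize 1.16x1 + 1.04x2 + 0.46x3 + 0.42x4 s.t.:
  1.4x1 + 0.9x2 + 2.3x3 + 0.5x4 ≥ 1.9   (iron)
  1x1 + 10x2 + 1x3 + 2x4 ≤ 18   (sugar)
  82x2 + 1x3 + 106x4 ≤ 280   (sodium)
  x1, x2, x3, x4 ≥ 0.
The optimal basis is {pasta}; almonds, sweet potato, peanut butter drop out. Binding constraint: iron.
Solving gives x3 = 0.8261.
Objective = 0.46·0.8261 = 0.38001.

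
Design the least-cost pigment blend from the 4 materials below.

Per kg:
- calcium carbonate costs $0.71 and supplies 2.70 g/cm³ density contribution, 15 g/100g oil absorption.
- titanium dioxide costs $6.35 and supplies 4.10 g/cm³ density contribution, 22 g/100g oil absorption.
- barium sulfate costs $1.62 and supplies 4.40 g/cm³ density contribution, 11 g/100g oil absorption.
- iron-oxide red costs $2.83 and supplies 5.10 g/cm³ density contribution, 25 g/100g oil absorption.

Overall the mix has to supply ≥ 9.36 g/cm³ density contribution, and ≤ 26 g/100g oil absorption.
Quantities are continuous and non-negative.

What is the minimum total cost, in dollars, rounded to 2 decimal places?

$3.36

Let x1 = kg of calcium carbonate, x2 = kg of titanium dioxide, x3 = kg of barium sulfate, x4 = kg of iron-oxide red.
min 0.71x1 + 6.35x2 + 1.62x3 + 2.83x4 subject to:
  2.7x1 + 4.1x2 + 4.4x3 + 5.1x4 ≥ 9.36   (density contribution)
  15x1 + 22x2 + 11x3 + 25x4 ≤ 26   (oil absorption)
  x1, x2, x3, x4 ≥ 0.
At the optimum only calcium carbonate, barium sulfate are positive (titanium dioxide, iron-oxide red = 0). The density contribution and oil absorption requirements are met with equality.
So calcium carbonate = 0.3152 kg, barium sulfate = 1.934 kg.
Objective = 0.71·0.3152 + 1.62·1.934 = 3.3569.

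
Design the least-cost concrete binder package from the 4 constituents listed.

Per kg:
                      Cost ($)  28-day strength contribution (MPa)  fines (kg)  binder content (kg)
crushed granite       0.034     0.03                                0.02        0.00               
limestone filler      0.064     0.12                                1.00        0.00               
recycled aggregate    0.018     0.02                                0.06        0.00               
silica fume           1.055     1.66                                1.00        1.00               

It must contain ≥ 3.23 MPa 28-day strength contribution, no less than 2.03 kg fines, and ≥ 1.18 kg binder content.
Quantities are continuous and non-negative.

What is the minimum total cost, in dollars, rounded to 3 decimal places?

$1.923

Let x1 = kg of crushed granite, x2 = kg of limestone filler, x3 = kg of recycled aggregate, x4 = kg of silica fume.
Minimize 0.034x1 + 0.064x2 + 0.018x3 + 1.055x4 s.t.:
  0.03x1 + 0.12x2 + 0.02x3 + 1.66x4 ≥ 3.23   (28-day strength contribution)
  0.02x1 + 1x2 + 0.06x3 + 1x4 ≥ 2.03   (fines)
  1x4 ≥ 1.18   (binder content)
  x1, x2, x3, x4 ≥ 0.
At the optimum only limestone filler, silica fume are positive (crushed granite, recycled aggregate = 0). There the 28-day strength contribution and binder content constraints are tight.
Solving gives x2 = 10.59, x4 = 1.18.
Total cost: 0.064·10.59 + 1.055·1.18 = 1.92266.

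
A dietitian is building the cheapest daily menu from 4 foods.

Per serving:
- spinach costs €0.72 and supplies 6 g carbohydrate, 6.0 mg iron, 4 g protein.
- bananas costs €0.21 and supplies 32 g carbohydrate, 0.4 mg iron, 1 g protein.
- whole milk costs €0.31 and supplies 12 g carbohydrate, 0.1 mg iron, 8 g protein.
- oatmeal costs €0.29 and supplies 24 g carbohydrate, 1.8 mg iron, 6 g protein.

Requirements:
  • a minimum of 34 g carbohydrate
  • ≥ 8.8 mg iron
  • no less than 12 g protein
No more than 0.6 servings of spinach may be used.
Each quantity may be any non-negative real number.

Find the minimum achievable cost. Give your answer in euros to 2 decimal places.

€1.27

Treat it as an LP. Let x1 = servings of spinach, x2 = servings of bananas, x3 = servings of whole milk, x4 = servings of oatmeal.
Minimise 0.72x1 + 0.21x2 + 0.31x3 + 0.29x4 with:
  6x1 + 32x2 + 12x3 + 24x4 ≥ 34   (carbohydrate)
  6x1 + 0.4x2 + 0.1x3 + 1.8x4 ≥ 8.8   (iron)
  4x1 + 1x2 + 8x3 + 6x4 ≥ 12   (protein)
  x1 ≤ 0.6
  x1, x2, x3, x4 ≥ 0.
At the optimum only spinach, oatmeal are positive (bananas, whole milk = 0). Binding constraints: iron and the spinach cap.
Optimal quantities: spinach = 0.6 servings, oatmeal = 2.889 servings.
Hence cost = 0.72·0.6 + 0.29·2.889 = €1.2698.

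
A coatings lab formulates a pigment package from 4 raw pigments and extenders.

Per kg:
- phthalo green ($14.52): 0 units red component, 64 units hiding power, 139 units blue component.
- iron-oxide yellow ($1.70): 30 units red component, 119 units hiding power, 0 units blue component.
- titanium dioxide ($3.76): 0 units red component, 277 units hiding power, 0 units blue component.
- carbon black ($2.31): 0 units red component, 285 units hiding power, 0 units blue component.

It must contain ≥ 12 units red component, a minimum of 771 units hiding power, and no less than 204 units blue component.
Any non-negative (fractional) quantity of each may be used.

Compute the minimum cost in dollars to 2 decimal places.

This is a linear program. Let x1 = kg of phthalo green, x2 = kg of iron-oxide yellow, x3 = kg of titanium dioxide, x4 = kg of carbon black.
Minimize 14.52x1 + 1.7x2 + 3.76x3 + 2.31x4 s.t.:
  30x2 ≥ 12   (red component)
  64x1 + 119x2 + 277x3 + 285x4 ≥ 771   (hiding power)
  139x1 ≥ 204   (blue component)
  x1, x2, x3, x4 ≥ 0.
The minimum-cost mix takes nothing from titanium dioxide — only phthalo green, iron-oxide yellow, carbon black. The red component, hiding power, blue component requirements are met with equality.
So phthalo green = 1.4676 kg, iron-oxide yellow = 0.4 kg, carbon black = 2.2087 kg.
Objective = 14.52·1.4676 + 1.7·0.4 + 2.31·2.2087 = 27.0916.

$27.09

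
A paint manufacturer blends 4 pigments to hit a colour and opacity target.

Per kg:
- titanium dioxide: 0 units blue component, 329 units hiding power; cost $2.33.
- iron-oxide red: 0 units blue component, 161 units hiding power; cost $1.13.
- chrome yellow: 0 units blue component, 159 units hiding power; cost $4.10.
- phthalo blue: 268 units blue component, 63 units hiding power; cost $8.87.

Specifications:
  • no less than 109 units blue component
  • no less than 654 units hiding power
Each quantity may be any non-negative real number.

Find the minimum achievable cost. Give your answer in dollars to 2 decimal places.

$8.02

Let x1 = kg of titanium dioxide, x2 = kg of iron-oxide red, x3 = kg of chrome yellow, x4 = kg of phthalo blue.
Minimize 2.33x1 + 1.13x2 + 4.1x3 + 8.87x4 s.t.:
  268x4 ≥ 109   (blue component)
  329x1 + 161x2 + 159x3 + 63x4 ≥ 654   (hiding power)
  x1, x2, x3, x4 ≥ 0.
The optimal basis is {iron-oxide red, phthalo blue}; titanium dioxide, chrome yellow drop out. There the blue component and hiding power constraints are tight.
That vertex is x2 = 3.903, x4 = 0.4067.
Total cost: 1.13·3.903 + 8.87·0.4067 = 8.0178.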